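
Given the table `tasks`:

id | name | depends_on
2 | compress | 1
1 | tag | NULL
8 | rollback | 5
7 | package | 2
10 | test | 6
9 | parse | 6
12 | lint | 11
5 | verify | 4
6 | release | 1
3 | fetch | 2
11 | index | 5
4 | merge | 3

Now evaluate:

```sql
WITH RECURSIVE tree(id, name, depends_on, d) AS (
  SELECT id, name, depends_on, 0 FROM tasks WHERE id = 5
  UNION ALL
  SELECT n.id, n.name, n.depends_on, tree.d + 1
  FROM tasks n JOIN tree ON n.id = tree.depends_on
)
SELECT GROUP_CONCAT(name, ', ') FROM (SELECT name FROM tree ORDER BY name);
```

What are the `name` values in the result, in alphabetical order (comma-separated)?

compress, fetch, merge, tag, verify

Base: id=5 (verify), depends_on=4, d 0.
Iteration 1: join on id=4 -> merge (id 4, depends_on=3, d 1).
Iteration 2: join on id=3 -> fetch (id 3, depends_on=2, d 2).
Iteration 3: join on id=2 -> compress (id 2, depends_on=1, d 3).
Iteration 4: join on id=1 -> tag (id 1, depends_on=NULL, d 4).
Iteration 5: depends_on is NULL; no match; recursion stops.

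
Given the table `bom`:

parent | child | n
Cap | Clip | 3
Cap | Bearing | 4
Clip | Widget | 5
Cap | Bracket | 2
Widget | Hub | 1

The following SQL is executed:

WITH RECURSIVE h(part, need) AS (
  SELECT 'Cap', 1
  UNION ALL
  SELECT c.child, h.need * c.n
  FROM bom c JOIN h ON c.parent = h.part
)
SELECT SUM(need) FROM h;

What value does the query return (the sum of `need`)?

Base: (Cap, need=1).
Iteration 1: components of {Cap} -> Bearing = 1*4 = 4, Bracket = 1*2 = 2, Clip = 1*3 = 3.
Iteration 2: components of {Bearing,Bracket,Clip} -> Widget = 3*5 = 15.
Iteration 3: components of {Widget} -> Hub = 15*1 = 15.
Iteration 4: no further components; recursion stops.
SUM(need) = 1 + 3 + 4 + 2 + 15 + 15 = 40.

40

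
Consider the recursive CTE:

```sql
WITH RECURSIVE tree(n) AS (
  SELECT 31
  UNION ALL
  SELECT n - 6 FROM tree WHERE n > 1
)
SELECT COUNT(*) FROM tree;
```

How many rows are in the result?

Base: n=31.
Iteration 1: 31 > 1 holds -> n = 31 - 6 = 25.
Iteration 2: 25 > 1 holds -> n = 25 - 6 = 19.
Iteration 3: 19 > 1 holds -> n = 19 - 6 = 13.
Iteration 4: 13 > 1 holds -> n = 13 - 6 = 7.
Iteration 5: 7 > 1 holds -> n = 7 - 6 = 1.
Iteration 6: 1 > 1 fails; recursion stops.
Total rows emitted: 6.

6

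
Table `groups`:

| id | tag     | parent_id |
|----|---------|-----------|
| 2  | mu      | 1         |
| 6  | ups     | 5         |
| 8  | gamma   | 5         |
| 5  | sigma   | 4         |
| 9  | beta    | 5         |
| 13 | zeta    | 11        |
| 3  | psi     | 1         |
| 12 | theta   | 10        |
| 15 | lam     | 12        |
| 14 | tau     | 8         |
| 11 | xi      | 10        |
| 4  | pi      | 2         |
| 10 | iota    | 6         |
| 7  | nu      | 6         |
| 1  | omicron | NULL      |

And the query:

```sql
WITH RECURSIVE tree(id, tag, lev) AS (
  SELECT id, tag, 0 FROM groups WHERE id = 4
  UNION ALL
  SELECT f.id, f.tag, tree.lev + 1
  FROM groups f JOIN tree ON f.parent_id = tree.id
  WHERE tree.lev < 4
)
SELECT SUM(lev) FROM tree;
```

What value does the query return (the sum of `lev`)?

Base: id=4 (pi) at lev 0.
Iteration 1: rows with parent_id in {4} -> sigma (id 5, lev 1).
Iteration 2: rows with parent_id in {5} -> ups (id 6, lev 2), gamma (id 8, lev 2), beta (id 9, lev 2).
Iteration 3: rows with parent_id in {6,8,9} -> nu (id 7, lev 3), iota (id 10, lev 3), tau (id 14, lev 3).
Iteration 4: rows with parent_id in {7,10,14} -> xi (id 11, lev 4), theta (id 12, lev 4).
Iteration 5: lev < 4 fails for all current rows; recursion stops.
SUM(lev) = 0 + 1 + 2 + 2 + 2 + 3 + 3 + 3 + 4 + 4 = 24.

24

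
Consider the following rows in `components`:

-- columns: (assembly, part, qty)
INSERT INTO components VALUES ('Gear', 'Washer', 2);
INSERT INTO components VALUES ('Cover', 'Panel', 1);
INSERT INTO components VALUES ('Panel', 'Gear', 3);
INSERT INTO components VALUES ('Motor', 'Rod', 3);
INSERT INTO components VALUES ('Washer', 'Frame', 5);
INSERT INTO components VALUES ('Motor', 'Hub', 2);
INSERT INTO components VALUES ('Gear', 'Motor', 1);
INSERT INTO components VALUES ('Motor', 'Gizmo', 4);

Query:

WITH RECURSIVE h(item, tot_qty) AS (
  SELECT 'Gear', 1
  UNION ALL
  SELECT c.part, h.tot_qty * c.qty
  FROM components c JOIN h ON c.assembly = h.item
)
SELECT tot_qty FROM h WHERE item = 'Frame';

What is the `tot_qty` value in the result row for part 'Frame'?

10

Base: (Gear, tot_qty=1).
Iteration 1: components of {Gear} -> Motor = 1*1 = 1, Washer = 1*2 = 2.
Iteration 2: components of {Motor,Washer} -> Frame = 2*5 = 10, Gizmo = 1*4 = 4, Hub = 1*2 = 2, Rod = 1*3 = 3.
Iteration 3: no further components; recursion stops.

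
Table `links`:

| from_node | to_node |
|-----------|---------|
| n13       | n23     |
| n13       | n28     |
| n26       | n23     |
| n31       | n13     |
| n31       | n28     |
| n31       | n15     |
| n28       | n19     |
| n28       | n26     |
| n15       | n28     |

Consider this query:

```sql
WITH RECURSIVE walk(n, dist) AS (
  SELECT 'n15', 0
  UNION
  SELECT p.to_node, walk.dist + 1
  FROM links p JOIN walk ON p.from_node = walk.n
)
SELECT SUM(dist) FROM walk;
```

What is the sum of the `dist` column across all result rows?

8

Base: (n15, dist=0).
Iteration 1: edges from {n15} -> (n28, dist=1).
Iteration 2: edges from {n28} -> (n19, dist=2), (n26, dist=2).
Iteration 3: edges from {n19,n26} -> (n23, dist=3).
Iteration 4: no outgoing edges from {n23}; recursion stops.
SUM(dist) = 0 + 1 + 2 + 2 + 3 = 8.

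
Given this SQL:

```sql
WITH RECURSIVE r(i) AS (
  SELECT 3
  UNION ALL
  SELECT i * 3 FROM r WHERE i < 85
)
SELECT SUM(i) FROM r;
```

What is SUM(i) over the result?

363

Base: i=3.
Iteration 1: 3 < 85 holds -> i = 3 * 3 = 9.
Iteration 2: 9 < 85 holds -> i = 9 * 3 = 27.
Iteration 3: 27 < 85 holds -> i = 27 * 3 = 81.
Iteration 4: 81 < 85 holds -> i = 81 * 3 = 243.
Iteration 5: 243 < 85 fails; recursion stops.
SUM(i) = 3 + 9 + 27 + 81 + 243 = 363.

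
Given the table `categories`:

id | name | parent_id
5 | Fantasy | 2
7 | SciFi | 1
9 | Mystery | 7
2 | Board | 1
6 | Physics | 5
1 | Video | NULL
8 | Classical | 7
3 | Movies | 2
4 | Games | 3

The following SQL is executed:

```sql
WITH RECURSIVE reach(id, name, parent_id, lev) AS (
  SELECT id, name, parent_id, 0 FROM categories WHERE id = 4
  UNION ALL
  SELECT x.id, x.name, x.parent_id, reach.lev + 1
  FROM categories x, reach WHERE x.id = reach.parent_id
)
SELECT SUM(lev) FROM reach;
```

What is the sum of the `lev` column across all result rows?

6

Base: id=4 (Games), parent_id=3, lev 0.
Iteration 1: join on id=3 -> Movies (id 3, parent_id=2, lev 1).
Iteration 2: join on id=2 -> Board (id 2, parent_id=1, lev 2).
Iteration 3: join on id=1 -> Video (id 1, parent_id=NULL, lev 3).
Iteration 4: parent_id is NULL; no match; recursion stops.
SUM(lev) = 0 + 1 + 2 + 3 = 6.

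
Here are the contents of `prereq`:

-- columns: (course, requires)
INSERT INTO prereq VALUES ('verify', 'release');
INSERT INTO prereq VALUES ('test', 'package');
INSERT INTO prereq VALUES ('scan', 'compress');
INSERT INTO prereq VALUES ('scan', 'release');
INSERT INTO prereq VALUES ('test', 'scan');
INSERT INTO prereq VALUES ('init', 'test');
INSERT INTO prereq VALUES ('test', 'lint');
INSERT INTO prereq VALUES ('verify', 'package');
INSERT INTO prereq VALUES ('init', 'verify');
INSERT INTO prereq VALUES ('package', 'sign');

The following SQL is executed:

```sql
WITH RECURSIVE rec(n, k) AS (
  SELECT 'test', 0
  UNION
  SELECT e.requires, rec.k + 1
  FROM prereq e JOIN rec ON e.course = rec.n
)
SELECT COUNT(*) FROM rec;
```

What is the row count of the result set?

Base: (test, k=0).
Iteration 1: edges from {test} -> (lint, k=1), (package, k=1), (scan, k=1).
Iteration 2: edges from {lint,package,scan} -> (compress, k=2), (release, k=2), (sign, k=2).
Iteration 3: no outgoing edges from {compress,release,sign}; recursion stops.
Total rows emitted: 7.

7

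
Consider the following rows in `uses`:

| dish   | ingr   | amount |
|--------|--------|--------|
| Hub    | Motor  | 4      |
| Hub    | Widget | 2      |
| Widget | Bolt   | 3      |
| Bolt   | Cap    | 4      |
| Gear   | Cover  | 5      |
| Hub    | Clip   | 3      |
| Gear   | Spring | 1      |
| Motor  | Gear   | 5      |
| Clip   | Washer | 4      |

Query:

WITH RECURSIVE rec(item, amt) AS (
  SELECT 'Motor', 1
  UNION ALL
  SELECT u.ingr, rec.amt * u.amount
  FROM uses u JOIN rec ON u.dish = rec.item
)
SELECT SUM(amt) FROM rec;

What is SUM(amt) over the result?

Base: (Motor, amt=1).
Iteration 1: components of {Motor} -> Gear = 1*5 = 5.
Iteration 2: components of {Gear} -> Cover = 5*5 = 25, Spring = 5*1 = 5.
Iteration 3: no further components; recursion stops.
SUM(amt) = 1 + 5 + 25 + 5 = 36.

36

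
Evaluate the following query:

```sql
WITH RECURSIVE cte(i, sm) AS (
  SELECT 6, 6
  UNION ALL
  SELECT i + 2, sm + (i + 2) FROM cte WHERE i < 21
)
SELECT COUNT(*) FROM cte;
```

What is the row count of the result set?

Base: i=6, sm=6.
Iteration 1: 6 < 21 holds -> i = 6 + 2 = 8, sm = 6 + 8 = 14.
Iteration 2: 8 < 21 holds -> i = 8 + 2 = 10, sm = 14 + 10 = 24.
Iteration 3: 10 < 21 holds -> i = 10 + 2 = 12, sm = 24 + 12 = 36.
Iteration 4: 12 < 21 holds -> i = 12 + 2 = 14, sm = 36 + 14 = 50.
Iteration 5: 14 < 21 holds -> i = 14 + 2 = 16, sm = 50 + 16 = 66.
Iteration 6: 16 < 21 holds -> i = 16 + 2 = 18, sm = 66 + 18 = 84.
Iteration 7: 18 < 21 holds -> i = 18 + 2 = 20, sm = 84 + 20 = 104.
Iteration 8: 20 < 21 holds -> i = 20 + 2 = 22, sm = 104 + 22 = 126.
Iteration 9: 22 < 21 fails; recursion stops.
Total rows emitted: 9.

9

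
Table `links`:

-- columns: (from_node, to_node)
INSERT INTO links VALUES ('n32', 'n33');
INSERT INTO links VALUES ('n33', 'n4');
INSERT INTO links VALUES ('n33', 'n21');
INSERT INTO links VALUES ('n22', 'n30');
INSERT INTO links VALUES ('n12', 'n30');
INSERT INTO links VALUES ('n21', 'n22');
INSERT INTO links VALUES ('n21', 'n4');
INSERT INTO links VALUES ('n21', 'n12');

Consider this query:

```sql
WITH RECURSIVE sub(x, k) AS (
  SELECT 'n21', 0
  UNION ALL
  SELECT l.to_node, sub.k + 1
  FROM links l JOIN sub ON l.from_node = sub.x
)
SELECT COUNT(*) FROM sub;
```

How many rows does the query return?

6

Base: (n21, k=0).
Iteration 1: edges from {n21} -> (n12, k=1), (n22, k=1), (n4, k=1).
Iteration 2: edges from {n12,n22,n4} -> (n30, k=2) x2. [UNION ALL keeps all 2 new rows, including repeats]
Iteration 3: no outgoing edges from {n30}; recursion stops.
Total rows emitted: 6.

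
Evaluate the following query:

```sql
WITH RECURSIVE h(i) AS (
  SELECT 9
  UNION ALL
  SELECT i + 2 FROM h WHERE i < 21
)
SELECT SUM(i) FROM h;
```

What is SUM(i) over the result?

105

Base: i=9.
Iteration 1: 9 < 21 holds -> i = 9 + 2 = 11.
Iteration 2: 11 < 21 holds -> i = 11 + 2 = 13.
Iteration 3: 13 < 21 holds -> i = 13 + 2 = 15.
Iteration 4: 15 < 21 holds -> i = 15 + 2 = 17.
Iteration 5: 17 < 21 holds -> i = 17 + 2 = 19.
Iteration 6: 19 < 21 holds -> i = 19 + 2 = 21.
Iteration 7: 21 < 21 fails; recursion stops.
SUM(i) = 9 + 11 + 13 + 15 + 17 + 19 + 21 = 105.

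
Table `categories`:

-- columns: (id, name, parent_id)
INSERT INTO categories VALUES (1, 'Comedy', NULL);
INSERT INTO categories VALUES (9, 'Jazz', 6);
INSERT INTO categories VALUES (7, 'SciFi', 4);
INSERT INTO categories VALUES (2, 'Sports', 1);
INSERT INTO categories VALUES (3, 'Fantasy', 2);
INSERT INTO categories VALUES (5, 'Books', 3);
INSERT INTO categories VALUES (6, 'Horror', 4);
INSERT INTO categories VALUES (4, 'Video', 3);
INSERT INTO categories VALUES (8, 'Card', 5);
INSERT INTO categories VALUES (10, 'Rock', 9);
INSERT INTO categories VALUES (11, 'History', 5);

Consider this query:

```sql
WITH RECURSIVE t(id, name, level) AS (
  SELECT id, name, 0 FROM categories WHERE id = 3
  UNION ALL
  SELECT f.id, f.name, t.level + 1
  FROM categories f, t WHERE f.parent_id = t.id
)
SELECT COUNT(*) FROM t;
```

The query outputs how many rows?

9

Base: id=3 (Fantasy) at level 0.
Iteration 1: rows with parent_id in {3} -> Video (id 4, level 1), Books (id 5, level 1).
Iteration 2: rows with parent_id in {4,5} -> Horror (id 6, level 2), SciFi (id 7, level 2), Card (id 8, level 2), History (id 11, level 2).
Iteration 3: rows with parent_id in {6,7,8,11} -> Jazz (id 9, level 3).
Iteration 4: rows with parent_id in {9} -> Rock (id 10, level 4).
Iteration 5: no rows with parent_id in {10}; recursion stops.
Total rows emitted: 9.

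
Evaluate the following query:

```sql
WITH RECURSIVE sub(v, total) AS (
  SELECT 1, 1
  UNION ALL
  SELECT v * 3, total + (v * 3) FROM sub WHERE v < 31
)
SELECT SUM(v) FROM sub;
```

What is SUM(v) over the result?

121

Base: v=1, total=1.
Iteration 1: 1 < 31 holds -> v = 1 * 3 = 3, total = 1 + 3 = 4.
Iteration 2: 3 < 31 holds -> v = 3 * 3 = 9, total = 4 + 9 = 13.
Iteration 3: 9 < 31 holds -> v = 9 * 3 = 27, total = 13 + 27 = 40.
Iteration 4: 27 < 31 holds -> v = 27 * 3 = 81, total = 40 + 81 = 121.
Iteration 5: 81 < 31 fails; recursion stops.
SUM(v) = 1 + 3 + 9 + 27 + 81 = 121.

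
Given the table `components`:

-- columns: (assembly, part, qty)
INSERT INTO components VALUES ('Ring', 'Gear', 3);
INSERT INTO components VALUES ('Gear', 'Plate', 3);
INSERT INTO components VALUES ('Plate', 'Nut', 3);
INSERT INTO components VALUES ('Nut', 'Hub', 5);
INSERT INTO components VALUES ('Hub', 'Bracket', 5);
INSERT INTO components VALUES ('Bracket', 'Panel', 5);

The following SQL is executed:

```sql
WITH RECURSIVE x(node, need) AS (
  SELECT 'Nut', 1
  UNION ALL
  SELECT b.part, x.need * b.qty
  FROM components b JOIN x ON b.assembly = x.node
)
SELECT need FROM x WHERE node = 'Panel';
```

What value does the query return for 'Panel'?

Base: (Nut, need=1).
Iteration 1: components of {Nut} -> Hub = 1*5 = 5.
Iteration 2: components of {Hub} -> Bracket = 5*5 = 25.
Iteration 3: components of {Bracket} -> Panel = 25*5 = 125.
Iteration 4: no further components; recursion stops.

125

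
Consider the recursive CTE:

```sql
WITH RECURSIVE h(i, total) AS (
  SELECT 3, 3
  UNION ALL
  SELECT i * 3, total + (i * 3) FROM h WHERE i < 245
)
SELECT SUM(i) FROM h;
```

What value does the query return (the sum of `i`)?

Base: i=3, total=3.
Iteration 1: 3 < 245 holds -> i = 3 * 3 = 9, total = 3 + 9 = 12.
Iteration 2: 9 < 245 holds -> i = 9 * 3 = 27, total = 12 + 27 = 39.
Iteration 3: 27 < 245 holds -> i = 27 * 3 = 81, total = 39 + 81 = 120.
Iteration 4: 81 < 245 holds -> i = 81 * 3 = 243, total = 120 + 243 = 363.
Iteration 5: 243 < 245 holds -> i = 243 * 3 = 729, total = 363 + 729 = 1092.
Iteration 6: 729 < 245 fails; recursion stops.
SUM(i) = 3 + 9 + 27 + 81 + 243 + 729 = 1092.

1092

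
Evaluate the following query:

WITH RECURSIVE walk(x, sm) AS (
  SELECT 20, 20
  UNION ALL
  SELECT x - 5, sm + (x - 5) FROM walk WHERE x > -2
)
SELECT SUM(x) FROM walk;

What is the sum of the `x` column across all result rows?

45

Base: x=20, sm=20.
Iteration 1: 20 > -2 holds -> x = 20 - 5 = 15, sm = 20 + 15 = 35.
Iteration 2: 15 > -2 holds -> x = 15 - 5 = 10, sm = 35 + 10 = 45.
Iteration 3: 10 > -2 holds -> x = 10 - 5 = 5, sm = 45 + 5 = 50.
Iteration 4: 5 > -2 holds -> x = 5 - 5 = 0, sm = 50 + 0 = 50.
Iteration 5: 0 > -2 holds -> x = 0 - 5 = -5, sm = 50 + -5 = 45.
Iteration 6: -5 > -2 fails; recursion stops.
SUM(x) = 20 + 15 + 10 + 5 + 0 + -5 = 45.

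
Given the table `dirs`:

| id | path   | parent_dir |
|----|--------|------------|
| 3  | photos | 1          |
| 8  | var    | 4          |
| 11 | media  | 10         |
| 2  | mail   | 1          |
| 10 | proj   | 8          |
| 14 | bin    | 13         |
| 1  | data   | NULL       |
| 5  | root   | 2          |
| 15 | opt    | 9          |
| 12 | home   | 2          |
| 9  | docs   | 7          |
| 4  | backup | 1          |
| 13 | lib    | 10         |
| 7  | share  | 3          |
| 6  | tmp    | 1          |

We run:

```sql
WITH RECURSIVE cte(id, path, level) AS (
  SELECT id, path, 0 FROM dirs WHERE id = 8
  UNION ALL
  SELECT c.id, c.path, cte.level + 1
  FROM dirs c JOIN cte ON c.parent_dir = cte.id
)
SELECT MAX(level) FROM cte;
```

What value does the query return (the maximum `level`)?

3

Base: id=8 (var) at level 0.
Iteration 1: rows with parent_dir in {8} -> proj (id 10, level 1).
Iteration 2: rows with parent_dir in {10} -> media (id 11, level 2), lib (id 13, level 2).
Iteration 3: rows with parent_dir in {11,13} -> bin (id 14, level 3).
Iteration 4: no rows with parent_dir in {14}; recursion stops.
level values: 0, 1, 2, 2, 3; the maximum is 3.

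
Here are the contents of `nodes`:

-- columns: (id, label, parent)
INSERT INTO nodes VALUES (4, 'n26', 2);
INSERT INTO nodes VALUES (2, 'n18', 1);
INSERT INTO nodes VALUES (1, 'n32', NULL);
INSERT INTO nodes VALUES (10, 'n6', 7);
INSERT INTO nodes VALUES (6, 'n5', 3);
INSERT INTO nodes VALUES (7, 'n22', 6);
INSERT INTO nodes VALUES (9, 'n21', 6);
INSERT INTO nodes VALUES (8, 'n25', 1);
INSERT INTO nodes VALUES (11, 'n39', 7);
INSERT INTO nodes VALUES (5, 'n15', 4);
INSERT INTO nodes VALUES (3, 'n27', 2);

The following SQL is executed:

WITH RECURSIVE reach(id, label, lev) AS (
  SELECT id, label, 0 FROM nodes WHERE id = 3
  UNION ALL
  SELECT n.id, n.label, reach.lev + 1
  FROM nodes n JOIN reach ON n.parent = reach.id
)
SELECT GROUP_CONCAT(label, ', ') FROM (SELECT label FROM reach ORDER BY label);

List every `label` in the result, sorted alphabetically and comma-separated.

n21, n22, n27, n39, n5, n6

Base: id=3 (n27) at lev 0.
Iteration 1: rows with parent in {3} -> n5 (id 6, lev 1).
Iteration 2: rows with parent in {6} -> n22 (id 7, lev 2), n21 (id 9, lev 2).
Iteration 3: rows with parent in {7,9} -> n6 (id 10, lev 3), n39 (id 11, lev 3).
Iteration 4: no rows with parent in {10,11}; recursion stops.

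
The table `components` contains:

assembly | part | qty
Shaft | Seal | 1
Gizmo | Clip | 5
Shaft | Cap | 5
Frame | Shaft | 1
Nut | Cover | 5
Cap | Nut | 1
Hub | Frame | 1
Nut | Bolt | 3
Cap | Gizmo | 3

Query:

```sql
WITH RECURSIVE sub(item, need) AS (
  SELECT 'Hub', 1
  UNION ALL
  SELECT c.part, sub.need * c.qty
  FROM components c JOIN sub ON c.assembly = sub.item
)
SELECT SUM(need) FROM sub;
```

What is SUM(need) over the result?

144

Base: (Hub, need=1).
Iteration 1: components of {Hub} -> Frame = 1*1 = 1.
Iteration 2: components of {Frame} -> Shaft = 1*1 = 1.
Iteration 3: components of {Shaft} -> Cap = 1*5 = 5, Seal = 1*1 = 1.
Iteration 4: components of {Cap,Seal} -> Gizmo = 5*3 = 15, Nut = 5*1 = 5.
Iteration 5: components of {Gizmo,Nut} -> Bolt = 5*3 = 15, Clip = 15*5 = 75, Cover = 5*5 = 25.
Iteration 6: no further components; recursion stops.
SUM(need) = 1 + 1 + 1 + 5 + 1 + 5 + 15 + 25 + 15 + 75 = 144.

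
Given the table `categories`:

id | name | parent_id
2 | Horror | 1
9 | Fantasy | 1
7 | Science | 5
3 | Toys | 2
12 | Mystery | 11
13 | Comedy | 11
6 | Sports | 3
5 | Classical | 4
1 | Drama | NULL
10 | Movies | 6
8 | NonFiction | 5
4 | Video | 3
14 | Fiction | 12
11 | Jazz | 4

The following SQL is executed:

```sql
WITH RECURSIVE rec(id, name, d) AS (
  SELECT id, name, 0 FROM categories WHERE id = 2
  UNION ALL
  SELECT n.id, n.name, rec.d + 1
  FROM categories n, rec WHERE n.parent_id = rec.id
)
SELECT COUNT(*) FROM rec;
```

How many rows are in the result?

12

Base: id=2 (Horror) at d 0.
Iteration 1: rows with parent_id in {2} -> Toys (id 3, d 1).
Iteration 2: rows with parent_id in {3} -> Video (id 4, d 2), Sports (id 6, d 2).
Iteration 3: rows with parent_id in {4,6} -> Classical (id 5, d 3), Movies (id 10, d 3), Jazz (id 11, d 3).
Iteration 4: rows with parent_id in {5,10,11} -> Science (id 7, d 4), NonFiction (id 8, d 4), Mystery (id 12, d 4), Comedy (id 13, d 4).
Iteration 5: rows with parent_id in {7,8,12,13} -> Fiction (id 14, d 5).
Iteration 6: no rows with parent_id in {14}; recursion stops.
Total rows emitted: 12.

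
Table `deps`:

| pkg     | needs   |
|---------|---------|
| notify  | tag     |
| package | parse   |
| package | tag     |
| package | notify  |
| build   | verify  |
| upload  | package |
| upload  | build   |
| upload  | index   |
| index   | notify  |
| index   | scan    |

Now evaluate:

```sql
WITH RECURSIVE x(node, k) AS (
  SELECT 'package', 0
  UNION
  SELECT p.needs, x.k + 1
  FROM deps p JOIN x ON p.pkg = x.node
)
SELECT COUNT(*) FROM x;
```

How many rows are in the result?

5

Base: (package, k=0).
Iteration 1: edges from {package} -> (notify, k=1), (parse, k=1), (tag, k=1).
Iteration 2: edges from {notify,parse,tag} -> (tag, k=2).
Iteration 3: no outgoing edges from {tag}; recursion stops.
Total rows emitted: 5.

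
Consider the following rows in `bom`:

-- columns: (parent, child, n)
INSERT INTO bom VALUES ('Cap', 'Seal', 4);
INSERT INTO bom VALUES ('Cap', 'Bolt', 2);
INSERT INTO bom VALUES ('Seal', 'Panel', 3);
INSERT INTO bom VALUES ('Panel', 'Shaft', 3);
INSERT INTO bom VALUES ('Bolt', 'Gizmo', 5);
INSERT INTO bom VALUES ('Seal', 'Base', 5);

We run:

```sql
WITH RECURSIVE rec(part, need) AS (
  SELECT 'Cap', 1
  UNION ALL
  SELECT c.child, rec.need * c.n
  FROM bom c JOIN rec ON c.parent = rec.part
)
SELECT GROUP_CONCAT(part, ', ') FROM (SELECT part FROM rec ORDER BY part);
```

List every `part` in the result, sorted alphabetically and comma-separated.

Base, Bolt, Cap, Gizmo, Panel, Seal, Shaft

Base: (Cap, need=1).
Iteration 1: components of {Cap} -> Bolt = 1*2 = 2, Seal = 1*4 = 4.
Iteration 2: components of {Bolt,Seal} -> Base = 4*5 = 20, Gizmo = 2*5 = 10, Panel = 4*3 = 12.
Iteration 3: components of {Base,Gizmo,Panel} -> Shaft = 12*3 = 36.
Iteration 4: no further components; recursion stops.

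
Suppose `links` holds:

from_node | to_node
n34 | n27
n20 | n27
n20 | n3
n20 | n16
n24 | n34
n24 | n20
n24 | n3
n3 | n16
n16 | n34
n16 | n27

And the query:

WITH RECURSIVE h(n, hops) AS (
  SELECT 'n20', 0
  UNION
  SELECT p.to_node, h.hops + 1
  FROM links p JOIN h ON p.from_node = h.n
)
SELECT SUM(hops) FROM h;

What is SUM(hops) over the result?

19

Base: (n20, hops=0).
Iteration 1: edges from {n20} -> (n16, hops=1), (n27, hops=1), (n3, hops=1).
Iteration 2: edges from {n16,n27,n3} -> (n16, hops=2), (n27, hops=2), (n34, hops=2).
Iteration 3: edges from {n16,n27,n34} -> (n27, hops=3), (n34, hops=3). [UNION drops 1 duplicate row(s)]
Iteration 4: edges from {n27,n34} -> (n27, hops=4).
Iteration 5: no outgoing edges from {n27}; recursion stops.
SUM(hops) = 0 + 1 + 1 + 1 + 2 + 2 + 2 + 3 + 3 + 4 = 19.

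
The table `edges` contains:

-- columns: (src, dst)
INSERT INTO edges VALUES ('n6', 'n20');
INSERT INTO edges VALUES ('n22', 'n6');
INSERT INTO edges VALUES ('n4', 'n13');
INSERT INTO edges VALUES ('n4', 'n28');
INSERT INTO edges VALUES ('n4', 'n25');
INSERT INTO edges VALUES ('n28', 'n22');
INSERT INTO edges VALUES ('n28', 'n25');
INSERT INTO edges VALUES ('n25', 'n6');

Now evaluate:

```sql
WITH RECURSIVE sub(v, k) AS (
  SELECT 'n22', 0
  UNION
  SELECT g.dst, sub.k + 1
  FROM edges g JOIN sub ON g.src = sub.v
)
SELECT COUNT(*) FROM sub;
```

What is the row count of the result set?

Base: (n22, k=0).
Iteration 1: edges from {n22} -> (n6, k=1).
Iteration 2: edges from {n6} -> (n20, k=2).
Iteration 3: no outgoing edges from {n20}; recursion stops.
Total rows emitted: 3.

3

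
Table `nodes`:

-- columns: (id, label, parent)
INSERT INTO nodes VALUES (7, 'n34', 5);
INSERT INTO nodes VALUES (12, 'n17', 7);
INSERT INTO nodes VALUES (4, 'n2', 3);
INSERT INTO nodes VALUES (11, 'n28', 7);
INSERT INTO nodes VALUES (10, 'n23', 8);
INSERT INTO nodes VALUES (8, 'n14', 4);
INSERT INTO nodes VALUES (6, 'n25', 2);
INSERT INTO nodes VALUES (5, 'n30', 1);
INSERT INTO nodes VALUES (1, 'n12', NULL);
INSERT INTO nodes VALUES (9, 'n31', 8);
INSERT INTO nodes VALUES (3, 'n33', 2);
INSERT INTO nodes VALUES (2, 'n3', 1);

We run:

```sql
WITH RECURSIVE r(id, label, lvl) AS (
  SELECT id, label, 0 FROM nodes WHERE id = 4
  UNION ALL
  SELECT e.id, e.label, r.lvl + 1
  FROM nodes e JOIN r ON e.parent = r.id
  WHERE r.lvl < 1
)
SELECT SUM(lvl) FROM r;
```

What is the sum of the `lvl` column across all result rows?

Base: id=4 (n2) at lvl 0.
Iteration 1: rows with parent in {4} -> n14 (id 8, lvl 1).
Iteration 2: lvl < 1 fails for all current rows; recursion stops.
SUM(lvl) = 0 + 1 = 1.

1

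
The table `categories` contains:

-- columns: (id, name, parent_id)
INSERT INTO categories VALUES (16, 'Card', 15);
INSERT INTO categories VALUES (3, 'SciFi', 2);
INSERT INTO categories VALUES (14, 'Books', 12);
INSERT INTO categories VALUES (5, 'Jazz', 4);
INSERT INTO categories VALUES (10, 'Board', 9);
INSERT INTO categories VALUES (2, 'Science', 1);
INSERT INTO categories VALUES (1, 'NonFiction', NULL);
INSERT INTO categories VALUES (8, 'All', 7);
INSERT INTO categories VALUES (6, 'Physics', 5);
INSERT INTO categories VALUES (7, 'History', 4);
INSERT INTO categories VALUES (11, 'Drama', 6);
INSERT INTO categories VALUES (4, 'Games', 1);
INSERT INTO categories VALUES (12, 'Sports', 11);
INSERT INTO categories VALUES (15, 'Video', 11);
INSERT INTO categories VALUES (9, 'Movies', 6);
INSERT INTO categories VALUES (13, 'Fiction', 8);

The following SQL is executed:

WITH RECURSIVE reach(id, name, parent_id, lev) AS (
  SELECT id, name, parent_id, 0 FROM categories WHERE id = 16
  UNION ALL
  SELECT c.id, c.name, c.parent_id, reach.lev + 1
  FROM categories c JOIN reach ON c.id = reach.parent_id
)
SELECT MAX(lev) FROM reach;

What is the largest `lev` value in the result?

6

Base: id=16 (Card), parent_id=15, lev 0.
Iteration 1: join on id=15 -> Video (id 15, parent_id=11, lev 1).
Iteration 2: join on id=11 -> Drama (id 11, parent_id=6, lev 2).
Iteration 3: join on id=6 -> Physics (id 6, parent_id=5, lev 3).
Iteration 4: join on id=5 -> Jazz (id 5, parent_id=4, lev 4).
Iteration 5: join on id=4 -> Games (id 4, parent_id=1, lev 5).
Iteration 6: join on id=1 -> NonFiction (id 1, parent_id=NULL, lev 6).
Iteration 7: parent_id is NULL; no match; recursion stops.
lev values: 0, 1, 2, 3, 4, 5, 6; the maximum is 6.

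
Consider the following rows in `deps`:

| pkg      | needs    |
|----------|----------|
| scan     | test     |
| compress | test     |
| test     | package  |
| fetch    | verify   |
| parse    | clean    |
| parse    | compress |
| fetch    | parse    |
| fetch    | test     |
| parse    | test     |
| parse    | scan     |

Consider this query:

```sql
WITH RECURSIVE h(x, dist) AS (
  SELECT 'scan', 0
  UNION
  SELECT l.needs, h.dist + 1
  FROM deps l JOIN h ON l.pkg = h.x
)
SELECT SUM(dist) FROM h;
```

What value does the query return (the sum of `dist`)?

3

Base: (scan, dist=0).
Iteration 1: edges from {scan} -> (test, dist=1).
Iteration 2: edges from {test} -> (package, dist=2).
Iteration 3: no outgoing edges from {package}; recursion stops.
SUM(dist) = 0 + 1 + 2 = 3.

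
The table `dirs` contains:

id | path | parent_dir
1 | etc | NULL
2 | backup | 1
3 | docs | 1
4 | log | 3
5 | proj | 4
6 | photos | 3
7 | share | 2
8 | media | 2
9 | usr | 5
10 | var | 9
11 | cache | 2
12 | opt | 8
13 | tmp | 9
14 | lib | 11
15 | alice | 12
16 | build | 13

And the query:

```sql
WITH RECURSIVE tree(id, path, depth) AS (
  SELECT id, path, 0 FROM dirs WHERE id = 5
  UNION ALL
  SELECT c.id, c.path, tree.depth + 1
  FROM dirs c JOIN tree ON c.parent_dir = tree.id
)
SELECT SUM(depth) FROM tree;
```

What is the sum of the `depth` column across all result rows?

8

Base: id=5 (proj) at depth 0.
Iteration 1: rows with parent_dir in {5} -> usr (id 9, depth 1).
Iteration 2: rows with parent_dir in {9} -> var (id 10, depth 2), tmp (id 13, depth 2).
Iteration 3: rows with parent_dir in {10,13} -> build (id 16, depth 3).
Iteration 4: no rows with parent_dir in {16}; recursion stops.
SUM(depth) = 0 + 1 + 2 + 2 + 3 = 8.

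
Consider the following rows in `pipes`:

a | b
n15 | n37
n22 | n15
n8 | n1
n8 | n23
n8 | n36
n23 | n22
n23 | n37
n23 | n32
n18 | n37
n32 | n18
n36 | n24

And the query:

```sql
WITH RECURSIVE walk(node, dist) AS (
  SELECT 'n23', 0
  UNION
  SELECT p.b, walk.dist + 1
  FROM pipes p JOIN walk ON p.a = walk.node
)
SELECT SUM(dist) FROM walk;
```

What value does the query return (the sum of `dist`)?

Base: (n23, dist=0).
Iteration 1: edges from {n23} -> (n22, dist=1), (n32, dist=1), (n37, dist=1).
Iteration 2: edges from {n22,n32,n37} -> (n15, dist=2), (n18, dist=2).
Iteration 3: edges from {n15,n18} -> (n37, dist=3). [UNION drops 1 duplicate row(s)]
Iteration 4: no outgoing edges from {n37}; recursion stops.
SUM(dist) = 0 + 1 + 1 + 1 + 2 + 2 + 3 = 10.

10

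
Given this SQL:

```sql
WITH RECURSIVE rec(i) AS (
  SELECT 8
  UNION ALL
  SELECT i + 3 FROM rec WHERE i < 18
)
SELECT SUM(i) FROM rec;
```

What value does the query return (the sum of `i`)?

Base: i=8.
Iteration 1: 8 < 18 holds -> i = 8 + 3 = 11.
Iteration 2: 11 < 18 holds -> i = 11 + 3 = 14.
Iteration 3: 14 < 18 holds -> i = 14 + 3 = 17.
Iteration 4: 17 < 18 holds -> i = 17 + 3 = 20.
Iteration 5: 20 < 18 fails; recursion stops.
SUM(i) = 8 + 11 + 14 + 17 + 20 = 70.

70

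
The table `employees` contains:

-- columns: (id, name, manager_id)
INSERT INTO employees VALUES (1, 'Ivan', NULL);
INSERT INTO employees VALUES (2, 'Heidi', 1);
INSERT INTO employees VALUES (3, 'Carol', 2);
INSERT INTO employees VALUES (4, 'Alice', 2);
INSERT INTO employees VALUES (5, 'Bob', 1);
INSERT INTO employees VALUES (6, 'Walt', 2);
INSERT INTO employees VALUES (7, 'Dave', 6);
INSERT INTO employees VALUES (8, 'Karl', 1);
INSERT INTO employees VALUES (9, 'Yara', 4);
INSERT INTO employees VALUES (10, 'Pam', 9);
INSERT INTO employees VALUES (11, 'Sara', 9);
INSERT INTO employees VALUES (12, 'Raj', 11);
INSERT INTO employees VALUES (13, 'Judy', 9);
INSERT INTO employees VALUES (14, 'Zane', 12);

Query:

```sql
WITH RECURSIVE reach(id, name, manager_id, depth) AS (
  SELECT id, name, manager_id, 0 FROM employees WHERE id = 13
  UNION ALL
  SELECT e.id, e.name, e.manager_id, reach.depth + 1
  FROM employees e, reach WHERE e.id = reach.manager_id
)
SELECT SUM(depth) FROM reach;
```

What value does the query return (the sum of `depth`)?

Base: id=13 (Judy), manager_id=9, depth 0.
Iteration 1: join on id=9 -> Yara (id 9, manager_id=4, depth 1).
Iteration 2: join on id=4 -> Alice (id 4, manager_id=2, depth 2).
Iteration 3: join on id=2 -> Heidi (id 2, manager_id=1, depth 3).
Iteration 4: join on id=1 -> Ivan (id 1, manager_id=NULL, depth 4).
Iteration 5: manager_id is NULL; no match; recursion stops.
SUM(depth) = 0 + 1 + 2 + 3 + 4 = 10.

10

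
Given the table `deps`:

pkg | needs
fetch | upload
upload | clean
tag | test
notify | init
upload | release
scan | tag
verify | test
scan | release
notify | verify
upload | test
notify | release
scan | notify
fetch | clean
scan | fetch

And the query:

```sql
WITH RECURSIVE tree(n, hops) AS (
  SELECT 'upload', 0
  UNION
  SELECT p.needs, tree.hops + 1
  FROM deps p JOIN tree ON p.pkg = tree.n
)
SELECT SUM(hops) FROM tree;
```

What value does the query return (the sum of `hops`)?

3

Base: (upload, hops=0).
Iteration 1: edges from {upload} -> (clean, hops=1), (release, hops=1), (test, hops=1).
Iteration 2: no outgoing edges from {clean,release,test}; recursion stops.
SUM(hops) = 0 + 1 + 1 + 1 = 3.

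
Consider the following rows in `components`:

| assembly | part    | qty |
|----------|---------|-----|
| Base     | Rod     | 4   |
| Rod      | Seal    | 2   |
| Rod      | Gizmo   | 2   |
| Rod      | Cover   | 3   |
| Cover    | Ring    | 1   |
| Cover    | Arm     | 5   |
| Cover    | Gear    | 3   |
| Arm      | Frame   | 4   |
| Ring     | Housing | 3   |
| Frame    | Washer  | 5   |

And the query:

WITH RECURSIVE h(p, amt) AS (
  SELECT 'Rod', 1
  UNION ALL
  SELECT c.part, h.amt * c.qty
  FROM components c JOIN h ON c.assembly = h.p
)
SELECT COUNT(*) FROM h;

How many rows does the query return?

Base: (Rod, amt=1).
Iteration 1: components of {Rod} -> Cover = 1*3 = 3, Gizmo = 1*2 = 2, Seal = 1*2 = 2.
Iteration 2: components of {Cover,Gizmo,Seal} -> Arm = 3*5 = 15, Gear = 3*3 = 9, Ring = 3*1 = 3.
Iteration 3: components of {Arm,Gear,Ring} -> Frame = 15*4 = 60, Housing = 3*3 = 9.
Iteration 4: components of {Frame,Housing} -> Washer = 60*5 = 300.
Iteration 5: no further components; recursion stops.
Total rows emitted: 10.

10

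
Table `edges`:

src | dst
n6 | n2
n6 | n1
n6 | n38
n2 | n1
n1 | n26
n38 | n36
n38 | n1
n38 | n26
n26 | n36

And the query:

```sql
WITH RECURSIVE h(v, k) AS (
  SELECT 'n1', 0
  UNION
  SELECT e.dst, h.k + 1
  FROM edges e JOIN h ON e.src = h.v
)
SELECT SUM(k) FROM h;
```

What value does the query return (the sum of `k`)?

3

Base: (n1, k=0).
Iteration 1: edges from {n1} -> (n26, k=1).
Iteration 2: edges from {n26} -> (n36, k=2).
Iteration 3: no outgoing edges from {n36}; recursion stops.
SUM(k) = 0 + 1 + 2 = 3.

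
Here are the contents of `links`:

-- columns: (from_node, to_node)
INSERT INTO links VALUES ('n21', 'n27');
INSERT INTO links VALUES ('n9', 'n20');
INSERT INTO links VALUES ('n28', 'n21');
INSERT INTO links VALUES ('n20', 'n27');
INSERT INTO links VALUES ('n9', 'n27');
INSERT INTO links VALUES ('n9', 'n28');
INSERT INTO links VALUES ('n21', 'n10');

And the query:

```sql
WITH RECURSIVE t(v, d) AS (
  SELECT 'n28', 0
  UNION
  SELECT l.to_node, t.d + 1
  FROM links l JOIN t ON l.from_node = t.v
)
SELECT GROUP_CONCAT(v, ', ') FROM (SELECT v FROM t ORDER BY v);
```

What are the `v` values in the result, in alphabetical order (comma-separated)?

n10, n21, n27, n28

Base: (n28, d=0).
Iteration 1: edges from {n28} -> (n21, d=1).
Iteration 2: edges from {n21} -> (n10, d=2), (n27, d=2).
Iteration 3: no outgoing edges from {n10,n27}; recursion stops.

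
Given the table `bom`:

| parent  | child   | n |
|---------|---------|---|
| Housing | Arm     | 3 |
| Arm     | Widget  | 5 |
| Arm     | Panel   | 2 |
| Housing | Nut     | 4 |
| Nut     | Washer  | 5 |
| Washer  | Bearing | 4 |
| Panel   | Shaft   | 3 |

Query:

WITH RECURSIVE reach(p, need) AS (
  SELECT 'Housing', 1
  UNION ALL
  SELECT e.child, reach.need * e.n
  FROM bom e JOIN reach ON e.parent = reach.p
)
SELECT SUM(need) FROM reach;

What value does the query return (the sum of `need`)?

147

Base: (Housing, need=1).
Iteration 1: components of {Housing} -> Arm = 1*3 = 3, Nut = 1*4 = 4.
Iteration 2: components of {Arm,Nut} -> Panel = 3*2 = 6, Washer = 4*5 = 20, Widget = 3*5 = 15.
Iteration 3: components of {Panel,Washer,Widget} -> Bearing = 20*4 = 80, Shaft = 6*3 = 18.
Iteration 4: no further components; recursion stops.
SUM(need) = 1 + 3 + 4 + 15 + 6 + 20 + 18 + 80 = 147.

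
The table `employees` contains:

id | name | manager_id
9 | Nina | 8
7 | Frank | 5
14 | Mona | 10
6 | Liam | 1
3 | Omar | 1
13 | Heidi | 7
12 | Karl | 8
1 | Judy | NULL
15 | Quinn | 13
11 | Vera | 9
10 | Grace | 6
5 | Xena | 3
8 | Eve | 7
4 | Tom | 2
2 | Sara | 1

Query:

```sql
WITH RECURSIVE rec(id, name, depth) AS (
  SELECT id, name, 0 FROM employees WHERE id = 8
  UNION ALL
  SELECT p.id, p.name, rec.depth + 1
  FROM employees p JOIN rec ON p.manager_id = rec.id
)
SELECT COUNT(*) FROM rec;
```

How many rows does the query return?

4

Base: id=8 (Eve) at depth 0.
Iteration 1: rows with manager_id in {8} -> Nina (id 9, depth 1), Karl (id 12, depth 1).
Iteration 2: rows with manager_id in {9,12} -> Vera (id 11, depth 2).
Iteration 3: no rows with manager_id in {11}; recursion stops.
Total rows emitted: 4.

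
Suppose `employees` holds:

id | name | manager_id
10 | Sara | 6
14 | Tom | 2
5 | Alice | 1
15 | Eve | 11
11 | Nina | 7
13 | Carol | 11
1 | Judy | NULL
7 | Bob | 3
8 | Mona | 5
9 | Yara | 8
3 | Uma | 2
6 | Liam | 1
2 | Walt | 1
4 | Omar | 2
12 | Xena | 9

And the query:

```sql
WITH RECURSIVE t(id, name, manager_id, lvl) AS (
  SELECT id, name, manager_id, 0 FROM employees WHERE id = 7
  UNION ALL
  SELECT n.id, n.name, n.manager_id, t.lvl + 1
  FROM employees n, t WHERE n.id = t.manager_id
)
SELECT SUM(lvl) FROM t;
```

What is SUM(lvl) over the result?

Base: id=7 (Bob), manager_id=3, lvl 0.
Iteration 1: join on id=3 -> Uma (id 3, manager_id=2, lvl 1).
Iteration 2: join on id=2 -> Walt (id 2, manager_id=1, lvl 2).
Iteration 3: join on id=1 -> Judy (id 1, manager_id=NULL, lvl 3).
Iteration 4: manager_id is NULL; no match; recursion stops.
SUM(lvl) = 0 + 1 + 2 + 3 = 6.

6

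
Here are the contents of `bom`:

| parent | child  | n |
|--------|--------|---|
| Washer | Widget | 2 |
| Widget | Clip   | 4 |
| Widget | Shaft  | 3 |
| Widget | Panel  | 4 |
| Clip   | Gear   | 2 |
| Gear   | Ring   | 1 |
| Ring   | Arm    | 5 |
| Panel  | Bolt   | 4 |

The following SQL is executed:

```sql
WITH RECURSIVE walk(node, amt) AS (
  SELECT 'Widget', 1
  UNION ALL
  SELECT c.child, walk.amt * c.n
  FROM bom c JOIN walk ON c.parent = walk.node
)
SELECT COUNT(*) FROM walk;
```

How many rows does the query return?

8

Base: (Widget, amt=1).
Iteration 1: components of {Widget} -> Clip = 1*4 = 4, Panel = 1*4 = 4, Shaft = 1*3 = 3.
Iteration 2: components of {Clip,Panel,Shaft} -> Bolt = 4*4 = 16, Gear = 4*2 = 8.
Iteration 3: components of {Bolt,Gear} -> Ring = 8*1 = 8.
Iteration 4: components of {Ring} -> Arm = 8*5 = 40.
Iteration 5: no further components; recursion stops.
Total rows emitted: 8.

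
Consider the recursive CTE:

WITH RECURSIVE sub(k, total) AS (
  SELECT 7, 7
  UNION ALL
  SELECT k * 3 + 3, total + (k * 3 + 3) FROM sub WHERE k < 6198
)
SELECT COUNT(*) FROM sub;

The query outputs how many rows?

Base: k=7, total=7.
Iteration 1: 7 < 6198 holds -> k = 7 * 3 + 3 = 24, total = 7 + 24 = 31.
Iteration 2: 24 < 6198 holds -> k = 24 * 3 + 3 = 75, total = 31 + 75 = 106.
Iteration 3: 75 < 6198 holds -> k = 75 * 3 + 3 = 228, total = 106 + 228 = 334.
Iteration 4: 228 < 6198 holds -> k = 228 * 3 + 3 = 687, total = 334 + 687 = 1021.
Iteration 5: 687 < 6198 holds -> k = 687 * 3 + 3 = 2064, total = 1021 + 2064 = 3085.
Iteration 6: 2064 < 6198 holds -> k = 2064 * 3 + 3 = 6195, total = 3085 + 6195 = 9280.
Iteration 7: 6195 < 6198 holds -> k = 6195 * 3 + 3 = 18588, total = 9280 + 18588 = 27868.
Iteration 8: 18588 < 6198 fails; recursion stops.
Total rows emitted: 8.

8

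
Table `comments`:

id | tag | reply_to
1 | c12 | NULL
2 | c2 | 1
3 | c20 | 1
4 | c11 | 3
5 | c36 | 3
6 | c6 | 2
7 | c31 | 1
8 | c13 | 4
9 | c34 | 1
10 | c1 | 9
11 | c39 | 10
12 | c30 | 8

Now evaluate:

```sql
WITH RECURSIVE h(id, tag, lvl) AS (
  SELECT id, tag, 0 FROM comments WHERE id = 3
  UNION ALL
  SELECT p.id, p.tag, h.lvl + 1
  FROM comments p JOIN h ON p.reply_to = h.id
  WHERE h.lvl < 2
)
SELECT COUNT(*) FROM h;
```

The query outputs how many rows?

4

Base: id=3 (c20) at lvl 0.
Iteration 1: rows with reply_to in {3} -> c11 (id 4, lvl 1), c36 (id 5, lvl 1).
Iteration 2: rows with reply_to in {4,5} -> c13 (id 8, lvl 2).
Iteration 3: lvl < 2 fails for all current rows; recursion stops.
Total rows emitted: 4.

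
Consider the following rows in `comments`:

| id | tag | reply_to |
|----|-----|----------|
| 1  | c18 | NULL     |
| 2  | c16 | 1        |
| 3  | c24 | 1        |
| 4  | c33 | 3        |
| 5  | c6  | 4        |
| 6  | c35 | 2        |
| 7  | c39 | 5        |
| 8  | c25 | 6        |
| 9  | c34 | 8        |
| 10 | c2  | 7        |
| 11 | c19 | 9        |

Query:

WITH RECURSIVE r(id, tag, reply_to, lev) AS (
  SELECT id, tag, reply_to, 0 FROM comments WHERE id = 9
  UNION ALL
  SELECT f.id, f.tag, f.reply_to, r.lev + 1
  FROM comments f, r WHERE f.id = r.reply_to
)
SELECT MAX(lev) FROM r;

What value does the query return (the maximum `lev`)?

Base: id=9 (c34), reply_to=8, lev 0.
Iteration 1: join on id=8 -> c25 (id 8, reply_to=6, lev 1).
Iteration 2: join on id=6 -> c35 (id 6, reply_to=2, lev 2).
Iteration 3: join on id=2 -> c16 (id 2, reply_to=1, lev 3).
Iteration 4: join on id=1 -> c18 (id 1, reply_to=NULL, lev 4).
Iteration 5: reply_to is NULL; no match; recursion stops.
lev values: 0, 1, 2, 3, 4; the maximum is 4.

4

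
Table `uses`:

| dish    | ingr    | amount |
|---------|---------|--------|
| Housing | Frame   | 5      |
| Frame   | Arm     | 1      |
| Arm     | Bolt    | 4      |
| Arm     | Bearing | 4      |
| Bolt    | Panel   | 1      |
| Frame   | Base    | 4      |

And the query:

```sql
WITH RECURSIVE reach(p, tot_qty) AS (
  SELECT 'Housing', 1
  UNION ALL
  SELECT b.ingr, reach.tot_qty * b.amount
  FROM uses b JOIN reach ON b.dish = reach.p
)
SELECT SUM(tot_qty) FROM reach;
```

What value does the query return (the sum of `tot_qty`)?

Base: (Housing, tot_qty=1).
Iteration 1: components of {Housing} -> Frame = 1*5 = 5.
Iteration 2: components of {Frame} -> Arm = 5*1 = 5, Base = 5*4 = 20.
Iteration 3: components of {Arm,Base} -> Bearing = 5*4 = 20, Bolt = 5*4 = 20.
Iteration 4: components of {Bearing,Bolt} -> Panel = 20*1 = 20.
Iteration 5: no further components; recursion stops.
SUM(tot_qty) = 1 + 5 + 5 + 20 + 20 + 20 + 20 = 91.

91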